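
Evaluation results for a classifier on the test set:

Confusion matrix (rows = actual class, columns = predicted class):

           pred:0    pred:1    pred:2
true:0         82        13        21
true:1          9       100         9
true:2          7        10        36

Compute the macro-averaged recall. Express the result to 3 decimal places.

Per-class recall (TP/(TP+FN)):
  0: TP=82, FN=13+21=34 → 82/116 = 0.7069
  1: TP=100, FN=9+9=18 → 100/118 = 0.8475
  2: TP=36, FN=7+10=17 → 36/53 = 0.6792
Macro-recall = mean = (0.7069 + 0.8475 + 0.6792) / 3 = 0.745

0.745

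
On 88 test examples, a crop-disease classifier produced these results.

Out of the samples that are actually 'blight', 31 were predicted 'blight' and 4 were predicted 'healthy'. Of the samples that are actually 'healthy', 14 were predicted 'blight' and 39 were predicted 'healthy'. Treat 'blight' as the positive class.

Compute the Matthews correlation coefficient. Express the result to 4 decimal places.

0.6086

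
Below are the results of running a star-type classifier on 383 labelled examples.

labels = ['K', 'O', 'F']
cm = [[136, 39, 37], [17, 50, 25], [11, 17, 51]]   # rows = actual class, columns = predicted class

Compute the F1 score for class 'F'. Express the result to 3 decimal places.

0.531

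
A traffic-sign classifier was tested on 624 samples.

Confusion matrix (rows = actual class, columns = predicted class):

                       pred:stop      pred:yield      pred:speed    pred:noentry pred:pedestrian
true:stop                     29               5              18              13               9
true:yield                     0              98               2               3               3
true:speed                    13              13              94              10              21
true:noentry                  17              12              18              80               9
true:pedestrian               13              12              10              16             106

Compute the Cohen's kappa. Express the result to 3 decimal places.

0.560

Observed agreement pₒ = trace/N = 407/624 = 0.6522
Expected agreement pₑ = Σ (rowᵢ·colᵢ)/N² = (74·72 + 106·140 + 151·142 + 136·122 + 157·148)/624² = 0.2092
κ = (pₒ − pₑ)/(1 − pₑ) = (0.6522 − 0.2092)/(1 − 0.2092) = 0.560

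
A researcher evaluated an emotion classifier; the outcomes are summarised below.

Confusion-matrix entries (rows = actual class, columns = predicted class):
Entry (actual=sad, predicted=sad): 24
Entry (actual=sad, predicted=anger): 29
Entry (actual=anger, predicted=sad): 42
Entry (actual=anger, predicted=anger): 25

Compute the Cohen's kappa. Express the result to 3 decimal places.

Observed agreement pₒ = trace/N = 49/120 = 0.4083
Expected agreement pₑ = Σ (rowᵢ·colᵢ)/N² = (53·66 + 67·54)/120² = 0.4942
κ = (pₒ − pₑ)/(1 − pₑ) = (0.4083 − 0.4942)/(1 − 0.4942) = -0.170

-0.170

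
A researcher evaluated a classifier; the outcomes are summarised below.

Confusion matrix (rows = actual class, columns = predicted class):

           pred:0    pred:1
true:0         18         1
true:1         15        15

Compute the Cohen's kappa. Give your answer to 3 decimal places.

0.394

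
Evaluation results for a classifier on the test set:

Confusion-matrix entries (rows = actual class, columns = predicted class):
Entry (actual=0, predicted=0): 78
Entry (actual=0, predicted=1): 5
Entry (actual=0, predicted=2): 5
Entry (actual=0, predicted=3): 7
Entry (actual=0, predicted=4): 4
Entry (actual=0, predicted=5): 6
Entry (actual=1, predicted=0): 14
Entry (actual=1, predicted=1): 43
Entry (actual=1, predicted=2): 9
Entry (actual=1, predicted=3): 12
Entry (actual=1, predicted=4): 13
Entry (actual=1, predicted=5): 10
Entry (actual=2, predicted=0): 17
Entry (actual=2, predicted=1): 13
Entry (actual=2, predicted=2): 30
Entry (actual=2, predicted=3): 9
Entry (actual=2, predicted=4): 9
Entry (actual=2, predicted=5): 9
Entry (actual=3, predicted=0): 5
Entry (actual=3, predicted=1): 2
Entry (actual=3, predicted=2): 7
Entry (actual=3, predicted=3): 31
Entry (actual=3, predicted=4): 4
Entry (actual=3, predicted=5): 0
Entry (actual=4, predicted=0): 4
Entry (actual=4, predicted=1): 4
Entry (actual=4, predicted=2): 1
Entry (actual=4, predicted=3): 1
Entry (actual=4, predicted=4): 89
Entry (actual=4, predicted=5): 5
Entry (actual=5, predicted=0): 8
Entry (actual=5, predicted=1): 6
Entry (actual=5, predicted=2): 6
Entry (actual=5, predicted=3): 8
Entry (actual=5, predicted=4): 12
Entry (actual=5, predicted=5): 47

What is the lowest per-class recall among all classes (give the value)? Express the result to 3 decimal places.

Per-class recall (TP/(TP+FN)):
  0: TP=78, FN=5+5+7+4+6=27 → 78/105 = 0.7429
  1: TP=43, FN=14+9+12+13+10=58 → 43/101 = 0.4257
  2: TP=30, FN=17+13+9+9+9=57 → 30/87 = 0.3448
  3: TP=31, FN=5+2+7+4+0=18 → 31/49 = 0.6327
  4: TP=89, FN=4+4+1+1+5=15 → 89/104 = 0.8558
  5: TP=47, FN=8+6+6+8+12=40 → 47/87 = 0.5402
Lowest is class '2' with recall = 0.345.

0.345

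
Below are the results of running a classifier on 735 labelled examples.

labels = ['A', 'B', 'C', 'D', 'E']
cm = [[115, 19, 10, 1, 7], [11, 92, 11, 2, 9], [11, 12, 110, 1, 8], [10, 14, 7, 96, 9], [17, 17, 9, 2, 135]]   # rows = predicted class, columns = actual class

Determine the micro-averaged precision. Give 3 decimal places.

0.746

Micro-averaging pools counts across classes: ΣTP=548, ΣFP=187, ΣFN=187.
Micro-precision = TP/(TP+FP) on pooled counts = 0.746 (equals overall accuracy in single-label multiclass).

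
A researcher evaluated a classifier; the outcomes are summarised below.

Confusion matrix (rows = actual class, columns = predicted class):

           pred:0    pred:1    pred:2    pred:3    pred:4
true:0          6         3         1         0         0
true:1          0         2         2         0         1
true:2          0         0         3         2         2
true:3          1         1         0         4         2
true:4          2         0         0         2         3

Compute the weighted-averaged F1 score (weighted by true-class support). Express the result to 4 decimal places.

Per-class F1 score (2·TP/(2·TP+FP+FN)):
  0: TP=6, FP=0+0+1+2=3, FN=3+1+0+0=4 → 12/19 = 0.63158
  1: TP=2, FP=3+0+1+0=4, FN=0+2+0+1=3 → 4/11 = 0.36364
  2: TP=3, FP=1+2+0+0=3, FN=0+0+2+2=4 → 6/13 = 0.46154
  3: TP=4, FP=0+0+2+2=4, FN=1+1+0+2=4 → 8/16 = 0.50000
  4: TP=3, FP=0+1+2+2=5, FN=2+0+0+2=4 → 6/15 = 0.40000
Weighted-F1 score = Σ (supportᵢ/N)·F1 scoreᵢ with N=37: (10/37)·0.63158 + (5/37)·0.36364 + (7/37)·0.46154 + (8/37)·0.50000 + (7/37)·0.40000 = 0.4909

0.4909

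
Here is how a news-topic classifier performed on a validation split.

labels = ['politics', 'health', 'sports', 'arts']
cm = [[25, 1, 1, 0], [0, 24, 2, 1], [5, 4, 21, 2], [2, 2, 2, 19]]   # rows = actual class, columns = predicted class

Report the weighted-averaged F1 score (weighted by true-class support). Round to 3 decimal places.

0.798

Per-class F1 score (2·TP/(2·TP+FP+FN)):
  politics: TP=25, FP=0+5+2=7, FN=1+1+0=2 → 50/59 = 0.8475
  health: TP=24, FP=1+4+2=7, FN=0+2+1=3 → 48/58 = 0.8276
  sports: TP=21, FP=1+2+2=5, FN=5+4+2=11 → 42/58 = 0.7241
  arts: TP=19, FP=0+1+2=3, FN=2+2+2=6 → 38/47 = 0.8085
Weighted-F1 score = Σ (supportᵢ/N)·F1 scoreᵢ with N=111: (27/111)·0.8475 + (27/111)·0.8276 + (32/111)·0.7241 + (25/111)·0.8085 = 0.798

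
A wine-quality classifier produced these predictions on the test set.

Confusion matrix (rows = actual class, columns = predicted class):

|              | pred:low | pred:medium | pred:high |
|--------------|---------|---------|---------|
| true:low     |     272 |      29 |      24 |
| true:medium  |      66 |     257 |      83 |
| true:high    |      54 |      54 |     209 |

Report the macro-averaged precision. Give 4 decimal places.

0.7037

Per-class precision (TP/(TP+FP)):
  low: TP=272, FP=66+54=120 → 272/392 = 0.69388
  medium: TP=257, FP=29+54=83 → 257/340 = 0.75588
  high: TP=209, FP=24+83=107 → 209/316 = 0.66139
Macro-precision = mean = (0.69388 + 0.75588 + 0.66139) / 3 = 0.7037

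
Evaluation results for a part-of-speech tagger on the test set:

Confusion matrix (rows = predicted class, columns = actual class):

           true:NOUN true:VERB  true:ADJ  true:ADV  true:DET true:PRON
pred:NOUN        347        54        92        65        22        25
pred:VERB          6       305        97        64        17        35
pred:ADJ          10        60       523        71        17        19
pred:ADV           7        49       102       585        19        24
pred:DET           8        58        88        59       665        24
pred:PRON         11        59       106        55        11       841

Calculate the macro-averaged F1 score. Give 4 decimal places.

0.6966

Per-class F1 score (2·TP/(2·TP+FP+FN)):
  NOUN: TP=347, FP=54+92+65+22+25=258, FN=6+10+7+8+11=42 → 694/994 = 0.69819
  VERB: TP=305, FP=6+97+64+17+35=219, FN=54+60+49+58+59=280 → 610/1109 = 0.55005
  ADJ: TP=523, FP=10+60+71+17+19=177, FN=92+97+102+88+106=485 → 1046/1708 = 0.61241
  ADV: TP=585, FP=7+49+102+19+24=201, FN=65+64+71+59+55=314 → 1170/1685 = 0.69436
  DET: TP=665, FP=8+58+88+59+24=237, FN=22+17+17+19+11=86 → 1330/1653 = 0.80460
  PRON: TP=841, FP=11+59+106+55+11=242, FN=25+35+19+24+24=127 → 1682/2051 = 0.82009
Macro-F1 score = mean = (0.69819 + 0.55005 + 0.61241 + 0.69436 + 0.80460 + 0.82009) / 6 = 0.6966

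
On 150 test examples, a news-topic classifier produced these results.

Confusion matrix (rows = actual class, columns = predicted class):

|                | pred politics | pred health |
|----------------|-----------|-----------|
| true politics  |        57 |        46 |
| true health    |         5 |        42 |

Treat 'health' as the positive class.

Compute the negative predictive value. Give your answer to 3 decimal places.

0.919

NPV = TN/(TN+FN) = 57/(57+5) = 0.919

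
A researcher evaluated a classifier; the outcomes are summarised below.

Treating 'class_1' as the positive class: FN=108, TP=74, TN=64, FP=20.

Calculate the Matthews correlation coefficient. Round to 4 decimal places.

0.1638

MCC = (TP·TN − FP·FN) / √((TP+FP)(TP+FN)(TN+FP)(TN+FN))
Numerator = 74·64 − 20·108 = 2576
Denominator = √(94·182·84·172) = √247176384 = 15721.8442
MCC = 2576 / 15721.8442 = 0.1638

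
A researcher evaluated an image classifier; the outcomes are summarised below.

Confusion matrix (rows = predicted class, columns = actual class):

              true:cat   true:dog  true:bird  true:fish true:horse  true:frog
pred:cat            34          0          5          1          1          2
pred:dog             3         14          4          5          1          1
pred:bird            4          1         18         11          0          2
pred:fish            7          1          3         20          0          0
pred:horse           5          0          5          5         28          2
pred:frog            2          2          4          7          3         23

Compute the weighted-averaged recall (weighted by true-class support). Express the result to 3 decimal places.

0.612

Per-class recall (TP/(TP+FN)):
  cat: TP=34, FN=3+4+7+5+2=21 → 34/55 = 0.6182
  dog: TP=14, FN=0+1+1+0+2=4 → 14/18 = 0.7778
  bird: TP=18, FN=5+4+3+5+4=21 → 18/39 = 0.4615
  fish: TP=20, FN=1+5+11+5+7=29 → 20/49 = 0.4082
  horse: TP=28, FN=1+1+0+0+3=5 → 28/33 = 0.8485
  frog: TP=23, FN=2+1+2+0+2=7 → 23/30 = 0.7667
Weighted-recall = Σ (supportᵢ/N)·recallᵢ with N=224: (55/224)·0.6182 + (18/224)·0.7778 + (39/224)·0.4615 + (49/224)·0.4082 + (33/224)·0.8485 + (30/224)·0.7667 = 0.612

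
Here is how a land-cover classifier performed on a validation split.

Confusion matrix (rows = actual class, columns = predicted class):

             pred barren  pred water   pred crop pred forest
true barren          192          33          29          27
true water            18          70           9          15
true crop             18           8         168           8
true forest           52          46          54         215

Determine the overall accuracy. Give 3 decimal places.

Accuracy = trace / total = (192+70+168+215=645) / 962 = 645/962 = 0.670

0.670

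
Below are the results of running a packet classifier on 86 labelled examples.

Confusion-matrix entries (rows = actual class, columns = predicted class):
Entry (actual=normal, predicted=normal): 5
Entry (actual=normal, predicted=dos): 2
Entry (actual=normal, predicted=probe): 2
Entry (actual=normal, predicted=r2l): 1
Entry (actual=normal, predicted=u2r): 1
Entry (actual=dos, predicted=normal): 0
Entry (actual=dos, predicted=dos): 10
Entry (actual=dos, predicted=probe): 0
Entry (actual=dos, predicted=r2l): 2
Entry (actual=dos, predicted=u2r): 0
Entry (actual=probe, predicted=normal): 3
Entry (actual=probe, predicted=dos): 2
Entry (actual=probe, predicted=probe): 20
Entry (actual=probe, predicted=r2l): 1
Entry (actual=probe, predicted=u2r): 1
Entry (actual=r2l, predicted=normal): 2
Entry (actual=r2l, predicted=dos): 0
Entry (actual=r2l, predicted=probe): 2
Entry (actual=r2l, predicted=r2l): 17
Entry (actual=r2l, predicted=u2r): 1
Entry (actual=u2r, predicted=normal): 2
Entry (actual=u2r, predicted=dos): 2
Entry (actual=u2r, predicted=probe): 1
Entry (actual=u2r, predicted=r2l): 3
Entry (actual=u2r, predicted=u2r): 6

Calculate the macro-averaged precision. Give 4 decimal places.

0.6433

Per-class precision (TP/(TP+FP)):
  normal: TP=5, FP=0+3+2+2=7 → 5/12 = 0.41667
  dos: TP=10, FP=2+2+0+2=6 → 10/16 = 0.62500
  probe: TP=20, FP=2+0+2+1=5 → 20/25 = 0.80000
  r2l: TP=17, FP=1+2+1+3=7 → 17/24 = 0.70833
  u2r: TP=6, FP=1+0+1+1=3 → 6/9 = 0.66667
Macro-precision = mean = (0.41667 + 0.62500 + 0.80000 + 0.70833 + 0.66667) / 5 = 0.6433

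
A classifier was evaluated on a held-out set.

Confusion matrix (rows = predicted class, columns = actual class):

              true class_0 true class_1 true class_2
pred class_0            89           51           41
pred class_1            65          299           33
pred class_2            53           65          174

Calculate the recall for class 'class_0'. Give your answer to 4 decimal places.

0.4300

Treat 'class_0' as positive and all other classes as negative.
recall = TP/(TP+FN).
class_0: TP=89, FN=65+53=118 → 89/207 = 0.42995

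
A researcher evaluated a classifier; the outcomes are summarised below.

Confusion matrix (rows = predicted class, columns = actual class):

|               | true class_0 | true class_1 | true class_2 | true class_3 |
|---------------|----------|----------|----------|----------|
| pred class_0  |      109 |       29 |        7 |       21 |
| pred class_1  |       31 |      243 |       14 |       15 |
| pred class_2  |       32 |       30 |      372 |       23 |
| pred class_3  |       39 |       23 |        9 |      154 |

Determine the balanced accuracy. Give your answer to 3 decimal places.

Balanced accuracy = mean of per-class recall.
  class_0: recall = 109/211 = 0.5166
  class_1: recall = 243/325 = 0.7477
  class_2: recall = 372/402 = 0.9254
  class_3: recall = 154/213 = 0.7230
Mean = (0.5166 + 0.7477 + 0.9254 + 0.7230) / 4 = 0.728

0.728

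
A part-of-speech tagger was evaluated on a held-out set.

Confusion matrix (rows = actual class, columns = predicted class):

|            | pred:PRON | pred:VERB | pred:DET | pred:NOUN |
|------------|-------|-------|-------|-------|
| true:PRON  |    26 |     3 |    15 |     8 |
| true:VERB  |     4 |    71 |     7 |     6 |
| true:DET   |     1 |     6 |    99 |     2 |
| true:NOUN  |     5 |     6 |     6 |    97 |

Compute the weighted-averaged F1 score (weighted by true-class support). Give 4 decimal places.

Per-class F1 score (2·TP/(2·TP+FP+FN)):
  PRON: TP=26, FP=4+1+5=10, FN=3+15+8=26 → 52/88 = 0.59091
  VERB: TP=71, FP=3+6+6=15, FN=4+7+6=17 → 142/174 = 0.81609
  DET: TP=99, FP=15+7+6=28, FN=1+6+2=9 → 198/235 = 0.84255
  NOUN: TP=97, FP=8+6+2=16, FN=5+6+6=17 → 194/227 = 0.85463
Weighted-F1 score = Σ (supportᵢ/N)·F1 scoreᵢ with N=362: (52/362)·0.59091 + (88/362)·0.81609 + (108/362)·0.84255 + (114/362)·0.85463 = 0.8038

0.8038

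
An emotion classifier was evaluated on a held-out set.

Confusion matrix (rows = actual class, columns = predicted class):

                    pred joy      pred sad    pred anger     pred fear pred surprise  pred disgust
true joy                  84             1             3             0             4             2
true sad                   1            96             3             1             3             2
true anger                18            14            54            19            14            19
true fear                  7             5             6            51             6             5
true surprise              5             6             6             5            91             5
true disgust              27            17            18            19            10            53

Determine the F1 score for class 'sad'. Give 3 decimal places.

Treat 'sad' as positive and all other classes as negative.
F1 score = 2·TP/(2·TP+FP+FN).
sad: TP=96, FP=1+14+5+6+17=43, FN=1+3+1+3+2=10 → 192/245 = 0.7837

0.784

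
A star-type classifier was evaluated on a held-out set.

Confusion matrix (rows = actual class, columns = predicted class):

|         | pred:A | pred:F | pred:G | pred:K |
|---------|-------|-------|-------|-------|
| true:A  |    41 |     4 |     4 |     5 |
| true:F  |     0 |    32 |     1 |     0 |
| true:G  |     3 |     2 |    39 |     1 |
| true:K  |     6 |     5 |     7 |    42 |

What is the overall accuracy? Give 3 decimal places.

Accuracy = trace / total = (41+32+39+42=154) / 192 = 154/192 = 0.802

0.802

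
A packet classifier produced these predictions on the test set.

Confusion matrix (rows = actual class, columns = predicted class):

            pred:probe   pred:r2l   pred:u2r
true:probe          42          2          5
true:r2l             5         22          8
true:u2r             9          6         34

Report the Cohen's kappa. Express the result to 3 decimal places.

0.598

Observed agreement pₒ = trace/N = 98/133 = 0.7368
Expected agreement pₑ = Σ (rowᵢ·colᵢ)/N² = (49·56 + 35·30 + 49·47)/133² = 0.3447
κ = (pₒ − pₑ)/(1 − pₑ) = (0.7368 − 0.3447)/(1 − 0.3447) = 0.598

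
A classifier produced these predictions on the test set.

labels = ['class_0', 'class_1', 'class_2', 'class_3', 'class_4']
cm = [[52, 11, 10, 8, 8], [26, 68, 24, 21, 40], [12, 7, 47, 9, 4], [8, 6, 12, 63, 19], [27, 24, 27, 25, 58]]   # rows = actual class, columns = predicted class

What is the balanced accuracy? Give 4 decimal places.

0.5005

Balanced accuracy = mean of per-class recall.
  class_0: recall = 52/89 = 0.58427
  class_1: recall = 68/179 = 0.37989
  class_2: recall = 47/79 = 0.59494
  class_3: recall = 63/108 = 0.58333
  class_4: recall = 58/161 = 0.36025
Mean = (0.58427 + 0.37989 + 0.59494 + 0.58333 + 0.36025) / 5 = 0.5005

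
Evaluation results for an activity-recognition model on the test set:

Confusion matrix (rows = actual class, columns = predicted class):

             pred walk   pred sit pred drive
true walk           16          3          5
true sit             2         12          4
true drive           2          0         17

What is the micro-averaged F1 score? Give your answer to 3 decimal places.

Micro-averaging pools counts across classes: ΣTP=45, ΣFP=16, ΣFN=16.
Micro-F1 score = 2·TP/(2·TP+FP+FN) on pooled counts = 0.738 (equals overall accuracy in single-label multiclass).

0.738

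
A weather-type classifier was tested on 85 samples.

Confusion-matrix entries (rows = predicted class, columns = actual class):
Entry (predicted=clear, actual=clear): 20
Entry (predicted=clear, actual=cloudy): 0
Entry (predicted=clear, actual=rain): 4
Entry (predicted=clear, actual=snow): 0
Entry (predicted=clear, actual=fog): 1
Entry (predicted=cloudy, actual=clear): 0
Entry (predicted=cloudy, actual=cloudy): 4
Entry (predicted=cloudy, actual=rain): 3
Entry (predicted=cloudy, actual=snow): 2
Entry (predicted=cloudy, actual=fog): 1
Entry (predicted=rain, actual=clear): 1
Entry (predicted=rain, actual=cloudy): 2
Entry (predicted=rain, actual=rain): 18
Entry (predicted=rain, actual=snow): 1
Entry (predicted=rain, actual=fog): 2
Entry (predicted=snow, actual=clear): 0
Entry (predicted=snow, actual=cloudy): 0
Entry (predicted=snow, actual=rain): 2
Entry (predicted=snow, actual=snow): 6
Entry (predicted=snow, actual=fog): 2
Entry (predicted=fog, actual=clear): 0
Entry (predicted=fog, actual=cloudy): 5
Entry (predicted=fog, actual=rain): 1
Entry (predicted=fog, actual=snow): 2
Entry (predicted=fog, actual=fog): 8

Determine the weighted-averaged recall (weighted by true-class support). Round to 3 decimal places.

0.659

Per-class recall (TP/(TP+FN)):
  clear: TP=20, FN=0+1+0+0=1 → 20/21 = 0.9524
  cloudy: TP=4, FN=0+2+0+5=7 → 4/11 = 0.3636
  rain: TP=18, FN=4+3+2+1=10 → 18/28 = 0.6429
  snow: TP=6, FN=0+2+1+2=5 → 6/11 = 0.5455
  fog: TP=8, FN=1+1+2+2=6 → 8/14 = 0.5714
Weighted-recall = Σ (supportᵢ/N)·recallᵢ with N=85: (21/85)·0.9524 + (11/85)·0.3636 + (28/85)·0.6429 + (11/85)·0.5455 + (14/85)·0.5714 = 0.659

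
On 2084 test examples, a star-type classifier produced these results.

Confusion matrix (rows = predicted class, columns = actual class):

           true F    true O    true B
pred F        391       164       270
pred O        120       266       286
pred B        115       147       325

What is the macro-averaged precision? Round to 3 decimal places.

0.474

Per-class precision (TP/(TP+FP)):
  F: TP=391, FP=164+270=434 → 391/825 = 0.4739
  O: TP=266, FP=120+286=406 → 266/672 = 0.3958
  B: TP=325, FP=115+147=262 → 325/587 = 0.5537
Macro-precision = mean = (0.4739 + 0.3958 + 0.5537) / 3 = 0.474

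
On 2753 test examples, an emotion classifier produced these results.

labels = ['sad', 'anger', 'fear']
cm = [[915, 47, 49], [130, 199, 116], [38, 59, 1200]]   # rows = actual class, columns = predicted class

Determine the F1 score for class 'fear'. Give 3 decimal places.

F1 score = 2·TP/(2·TP+FP+FN).
fear: TP=1200, FP=49+116=165, FN=38+59=97 → 2400/2662 = 0.9016

0.902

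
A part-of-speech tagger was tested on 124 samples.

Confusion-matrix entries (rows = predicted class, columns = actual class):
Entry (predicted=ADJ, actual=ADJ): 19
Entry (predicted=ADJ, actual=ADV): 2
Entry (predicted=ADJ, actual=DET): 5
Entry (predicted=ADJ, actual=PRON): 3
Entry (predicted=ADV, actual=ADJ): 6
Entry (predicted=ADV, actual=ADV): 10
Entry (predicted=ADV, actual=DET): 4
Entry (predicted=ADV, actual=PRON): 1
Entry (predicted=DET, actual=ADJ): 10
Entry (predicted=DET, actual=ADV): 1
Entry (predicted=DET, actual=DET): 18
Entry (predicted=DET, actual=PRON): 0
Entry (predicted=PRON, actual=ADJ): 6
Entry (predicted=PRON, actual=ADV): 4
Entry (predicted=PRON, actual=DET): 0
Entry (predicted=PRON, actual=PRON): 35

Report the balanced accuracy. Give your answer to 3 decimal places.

0.654

Balanced accuracy = mean of per-class recall.
  ADJ: recall = 19/41 = 0.4634
  ADV: recall = 10/17 = 0.5882
  DET: recall = 18/27 = 0.6667
  PRON: recall = 35/39 = 0.8974
Mean = (0.4634 + 0.5882 + 0.6667 + 0.8974) / 4 = 0.654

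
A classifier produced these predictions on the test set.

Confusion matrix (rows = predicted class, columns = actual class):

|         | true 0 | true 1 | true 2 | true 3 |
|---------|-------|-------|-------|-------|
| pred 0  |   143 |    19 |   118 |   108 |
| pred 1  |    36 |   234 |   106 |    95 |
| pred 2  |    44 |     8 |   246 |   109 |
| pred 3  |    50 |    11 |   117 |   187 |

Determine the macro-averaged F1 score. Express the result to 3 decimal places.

0.498

Per-class F1 score (2·TP/(2·TP+FP+FN)):
  0: TP=143, FP=19+118+108=245, FN=36+44+50=130 → 286/661 = 0.4327
  1: TP=234, FP=36+106+95=237, FN=19+8+11=38 → 468/743 = 0.6299
  2: TP=246, FP=44+8+109=161, FN=118+106+117=341 → 492/994 = 0.4950
  3: TP=187, FP=50+11+117=178, FN=108+95+109=312 → 374/864 = 0.4329
Macro-F1 score = mean = (0.4327 + 0.6299 + 0.4950 + 0.4329) / 4 = 0.498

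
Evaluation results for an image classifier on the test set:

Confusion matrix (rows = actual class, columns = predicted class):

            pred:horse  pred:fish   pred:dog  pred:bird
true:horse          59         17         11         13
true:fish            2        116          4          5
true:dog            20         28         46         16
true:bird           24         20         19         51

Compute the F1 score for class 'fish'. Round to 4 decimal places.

0.7532

Treat 'fish' as positive and all other classes as negative.
F1 score = 2·TP/(2·TP+FP+FN).
fish: TP=116, FP=17+28+20=65, FN=2+4+5=11 → 232/308 = 0.75325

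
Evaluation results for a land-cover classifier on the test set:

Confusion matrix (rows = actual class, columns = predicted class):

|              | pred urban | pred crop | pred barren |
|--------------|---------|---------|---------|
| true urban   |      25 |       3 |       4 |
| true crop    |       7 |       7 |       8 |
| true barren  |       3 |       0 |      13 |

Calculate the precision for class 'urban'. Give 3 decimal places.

One-vs-rest for 'urban': TP = diagonal; FP = other classes predicted 'urban'; FN = 'urban' predicted as other.
precision = TP/(TP+FP).
urban: TP=25, FP=7+3=10 → 25/35 = 0.7143

0.714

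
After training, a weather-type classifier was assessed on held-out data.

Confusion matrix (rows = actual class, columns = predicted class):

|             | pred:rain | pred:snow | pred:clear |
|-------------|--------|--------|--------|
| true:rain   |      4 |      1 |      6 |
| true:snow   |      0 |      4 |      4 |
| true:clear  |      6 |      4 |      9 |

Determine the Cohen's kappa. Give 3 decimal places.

0.114

Observed agreement pₒ = trace/N = 17/38 = 0.4474
Expected agreement pₑ = Σ (rowᵢ·colᵢ)/N² = (11·10 + 8·9 + 19·19)/38² = 0.3760
κ = (pₒ − pₑ)/(1 − pₑ) = (0.4474 − 0.3760)/(1 − 0.3760) = 0.114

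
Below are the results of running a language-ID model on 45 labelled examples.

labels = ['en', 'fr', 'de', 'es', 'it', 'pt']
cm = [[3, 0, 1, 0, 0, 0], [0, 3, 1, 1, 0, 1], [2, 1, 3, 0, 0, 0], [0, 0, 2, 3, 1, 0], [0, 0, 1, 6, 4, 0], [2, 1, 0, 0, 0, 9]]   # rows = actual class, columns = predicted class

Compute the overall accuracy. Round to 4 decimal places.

Accuracy = trace / total = (3+3+3+3+4+9=25) / 45 = 25/45 = 0.5556

0.5556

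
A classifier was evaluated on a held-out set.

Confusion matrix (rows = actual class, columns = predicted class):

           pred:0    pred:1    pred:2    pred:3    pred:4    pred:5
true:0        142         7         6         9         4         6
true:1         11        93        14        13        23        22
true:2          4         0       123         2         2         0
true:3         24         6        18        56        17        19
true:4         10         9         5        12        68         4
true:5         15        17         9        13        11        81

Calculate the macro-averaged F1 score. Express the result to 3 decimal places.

0.630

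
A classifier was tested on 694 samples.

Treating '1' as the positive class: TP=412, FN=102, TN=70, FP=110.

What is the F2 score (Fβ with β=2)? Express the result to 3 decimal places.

0.799

Fβ = (1+β²)·TP / ((1+β²)·TP + β²·FN + FP), with β²=4
= 5·412 / (5·412 + 4·102 + 110) = 0.799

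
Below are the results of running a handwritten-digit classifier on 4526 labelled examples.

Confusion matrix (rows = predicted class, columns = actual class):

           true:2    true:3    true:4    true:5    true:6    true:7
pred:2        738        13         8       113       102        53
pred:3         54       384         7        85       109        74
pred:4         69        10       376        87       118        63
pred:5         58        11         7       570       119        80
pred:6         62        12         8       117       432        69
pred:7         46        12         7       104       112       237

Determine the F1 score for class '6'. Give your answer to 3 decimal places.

Treat '6' as positive and all other classes as negative.
F1 score = 2·TP/(2·TP+FP+FN).
6: TP=432, FP=62+12+8+117+69=268, FN=102+109+118+119+112=560 → 864/1692 = 0.5106

0.511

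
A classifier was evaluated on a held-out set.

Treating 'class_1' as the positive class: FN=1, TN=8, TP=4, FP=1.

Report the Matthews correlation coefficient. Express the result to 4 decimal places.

MCC = (TP·TN − FP·FN) / √((TP+FP)(TP+FN)(TN+FP)(TN+FN))
Numerator = 4·8 − 1·1 = 31
Denominator = √(5·5·9·9) = √2025 = 45.0000
MCC = 31 / 45.0000 = 0.6889

0.6889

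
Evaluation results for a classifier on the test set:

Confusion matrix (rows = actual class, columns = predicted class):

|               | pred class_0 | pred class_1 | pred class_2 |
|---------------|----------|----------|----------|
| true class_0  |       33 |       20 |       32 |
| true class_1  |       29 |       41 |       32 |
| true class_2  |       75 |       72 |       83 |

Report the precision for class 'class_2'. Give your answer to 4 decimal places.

0.5646

One-vs-rest for 'class_2': TP = diagonal; FP = other classes predicted 'class_2'; FN = 'class_2' predicted as other.
precision = TP/(TP+FP).
class_2: TP=83, FP=32+32=64 → 83/147 = 0.56463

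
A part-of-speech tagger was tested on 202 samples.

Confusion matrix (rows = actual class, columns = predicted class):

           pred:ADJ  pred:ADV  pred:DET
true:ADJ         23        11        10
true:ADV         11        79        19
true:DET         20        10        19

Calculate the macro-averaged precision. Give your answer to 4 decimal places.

0.5373

Per-class precision (TP/(TP+FP)):
  ADJ: TP=23, FP=11+20=31 → 23/54 = 0.42593
  ADV: TP=79, FP=11+10=21 → 79/100 = 0.79000
  DET: TP=19, FP=10+19=29 → 19/48 = 0.39583
Macro-precision = mean = (0.42593 + 0.79000 + 0.39583) / 3 = 0.5373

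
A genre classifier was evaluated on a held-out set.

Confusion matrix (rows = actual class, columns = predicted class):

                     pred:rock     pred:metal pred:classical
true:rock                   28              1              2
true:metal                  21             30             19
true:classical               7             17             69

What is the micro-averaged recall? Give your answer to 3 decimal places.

0.655

Micro-averaging pools counts across classes: ΣTP=127, ΣFP=67, ΣFN=67.
Micro-recall = TP/(TP+FN) on pooled counts = 0.655 (equals overall accuracy in single-label multiclass).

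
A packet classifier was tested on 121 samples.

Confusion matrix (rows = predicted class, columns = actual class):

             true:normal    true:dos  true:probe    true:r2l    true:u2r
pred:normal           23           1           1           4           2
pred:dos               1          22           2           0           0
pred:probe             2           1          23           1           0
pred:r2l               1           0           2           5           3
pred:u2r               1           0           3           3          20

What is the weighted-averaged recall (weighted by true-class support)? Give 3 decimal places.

0.769

Per-class recall (TP/(TP+FN)):
  normal: TP=23, FN=1+2+1+1=5 → 23/28 = 0.8214
  dos: TP=22, FN=1+1+0+0=2 → 22/24 = 0.9167
  probe: TP=23, FN=1+2+2+3=8 → 23/31 = 0.7419
  r2l: TP=5, FN=4+0+1+3=8 → 5/13 = 0.3846
  u2r: TP=20, FN=2+0+0+3=5 → 20/25 = 0.8000
Weighted-recall = Σ (supportᵢ/N)·recallᵢ with N=121: (28/121)·0.8214 + (24/121)·0.9167 + (31/121)·0.7419 + (13/121)·0.3846 + (25/121)·0.8000 = 0.769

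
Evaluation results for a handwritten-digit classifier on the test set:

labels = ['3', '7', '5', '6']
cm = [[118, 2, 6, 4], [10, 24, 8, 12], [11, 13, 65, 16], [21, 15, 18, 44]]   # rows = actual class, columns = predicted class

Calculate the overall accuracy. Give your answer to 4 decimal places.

0.6486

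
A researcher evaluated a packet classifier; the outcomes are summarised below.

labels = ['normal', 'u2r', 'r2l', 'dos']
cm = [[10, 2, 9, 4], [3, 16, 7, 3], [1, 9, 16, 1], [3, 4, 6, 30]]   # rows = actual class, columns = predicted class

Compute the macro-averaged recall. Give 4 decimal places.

0.5605

Per-class recall (TP/(TP+FN)):
  normal: TP=10, FN=2+9+4=15 → 10/25 = 0.40000
  u2r: TP=16, FN=3+7+3=13 → 16/29 = 0.55172
  r2l: TP=16, FN=1+9+1=11 → 16/27 = 0.59259
  dos: TP=30, FN=3+4+6=13 → 30/43 = 0.69767
Macro-recall = mean = (0.40000 + 0.55172 + 0.59259 + 0.69767) / 4 = 0.5605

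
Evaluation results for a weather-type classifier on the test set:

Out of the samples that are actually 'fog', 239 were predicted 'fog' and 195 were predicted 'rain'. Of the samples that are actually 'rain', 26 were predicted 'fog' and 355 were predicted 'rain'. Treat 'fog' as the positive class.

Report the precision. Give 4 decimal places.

Precision = TP/(TP+FP) = 239/(239+26) = 239/265 = 0.9019

0.9019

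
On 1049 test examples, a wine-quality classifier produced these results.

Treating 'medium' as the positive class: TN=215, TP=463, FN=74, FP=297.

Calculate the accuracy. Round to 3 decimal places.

Accuracy = (TP+TN)/N = (463+215)/1049 = 0.646

0.646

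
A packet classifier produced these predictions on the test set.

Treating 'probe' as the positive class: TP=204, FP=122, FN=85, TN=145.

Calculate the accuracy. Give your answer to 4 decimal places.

Accuracy = (TP+TN)/N = (204+145)/556 = 0.6277

0.6277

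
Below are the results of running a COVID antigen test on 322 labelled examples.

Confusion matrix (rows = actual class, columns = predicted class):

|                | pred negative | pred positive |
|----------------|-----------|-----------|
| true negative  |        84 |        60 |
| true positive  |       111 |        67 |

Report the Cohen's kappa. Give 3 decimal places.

-0.039

Observed agreement pₒ = trace/N = 151/322 = 0.4689
Expected agreement pₑ = Σ (rowᵢ·colᵢ)/N² = (144·195 + 178·127)/322² = 0.4889
κ = (pₒ − pₑ)/(1 − pₑ) = (0.4689 − 0.4889)/(1 − 0.4889) = -0.039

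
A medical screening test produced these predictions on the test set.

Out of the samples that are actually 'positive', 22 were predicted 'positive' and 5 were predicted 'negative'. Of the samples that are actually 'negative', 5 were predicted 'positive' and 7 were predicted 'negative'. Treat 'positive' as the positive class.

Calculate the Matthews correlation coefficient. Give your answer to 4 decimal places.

MCC = (TP·TN − FP·FN) / √((TP+FP)(TP+FN)(TN+FP)(TN+FN))
Numerator = 22·7 − 5·5 = 129
Denominator = √(27·27·12·12) = √104976 = 324.0000
MCC = 129 / 324.0000 = 0.3981

0.3981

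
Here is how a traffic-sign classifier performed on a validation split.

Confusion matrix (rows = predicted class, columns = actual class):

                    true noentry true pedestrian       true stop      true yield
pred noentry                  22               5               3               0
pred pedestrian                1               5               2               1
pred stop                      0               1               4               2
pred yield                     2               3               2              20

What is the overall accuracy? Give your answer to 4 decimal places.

Accuracy = trace / total = (22+5+4+20=51) / 73 = 51/73 = 0.6986

0.6986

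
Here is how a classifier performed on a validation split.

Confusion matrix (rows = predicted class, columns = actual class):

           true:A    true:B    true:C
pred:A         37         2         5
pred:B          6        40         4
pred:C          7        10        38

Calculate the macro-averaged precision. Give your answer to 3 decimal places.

Per-class precision (TP/(TP+FP)):
  A: TP=37, FP=2+5=7 → 37/44 = 0.8409
  B: TP=40, FP=6+4=10 → 40/50 = 0.8000
  C: TP=38, FP=7+10=17 → 38/55 = 0.6909
Macro-precision = mean = (0.8409 + 0.8000 + 0.6909) / 3 = 0.777

0.777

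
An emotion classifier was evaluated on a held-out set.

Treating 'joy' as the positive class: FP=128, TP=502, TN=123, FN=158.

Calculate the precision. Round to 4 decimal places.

Precision = TP/(TP+FP) = 502/(502+128) = 502/630 = 0.7968

0.7968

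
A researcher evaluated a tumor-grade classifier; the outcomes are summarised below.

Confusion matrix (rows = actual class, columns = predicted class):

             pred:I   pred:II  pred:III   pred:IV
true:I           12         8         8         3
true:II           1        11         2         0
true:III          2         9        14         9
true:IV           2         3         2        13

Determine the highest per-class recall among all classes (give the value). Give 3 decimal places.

0.786

Per-class recall (TP/(TP+FN)):
  I: TP=12, FN=8+8+3=19 → 12/31 = 0.3871
  II: TP=11, FN=1+2+0=3 → 11/14 = 0.7857
  III: TP=14, FN=2+9+9=20 → 14/34 = 0.4118
  IV: TP=13, FN=2+3+2=7 → 13/20 = 0.6500
Highest is class 'II' with recall = 0.786.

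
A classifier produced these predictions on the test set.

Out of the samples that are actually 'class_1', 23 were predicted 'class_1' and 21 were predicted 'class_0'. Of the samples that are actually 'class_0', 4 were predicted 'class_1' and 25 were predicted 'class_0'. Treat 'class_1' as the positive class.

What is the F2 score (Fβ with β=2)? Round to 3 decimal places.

0.567

Fβ = (1+β²)·TP / ((1+β²)·TP + β²·FN + FP), with β²=4
= 5·23 / (5·23 + 4·21 + 4) = 0.567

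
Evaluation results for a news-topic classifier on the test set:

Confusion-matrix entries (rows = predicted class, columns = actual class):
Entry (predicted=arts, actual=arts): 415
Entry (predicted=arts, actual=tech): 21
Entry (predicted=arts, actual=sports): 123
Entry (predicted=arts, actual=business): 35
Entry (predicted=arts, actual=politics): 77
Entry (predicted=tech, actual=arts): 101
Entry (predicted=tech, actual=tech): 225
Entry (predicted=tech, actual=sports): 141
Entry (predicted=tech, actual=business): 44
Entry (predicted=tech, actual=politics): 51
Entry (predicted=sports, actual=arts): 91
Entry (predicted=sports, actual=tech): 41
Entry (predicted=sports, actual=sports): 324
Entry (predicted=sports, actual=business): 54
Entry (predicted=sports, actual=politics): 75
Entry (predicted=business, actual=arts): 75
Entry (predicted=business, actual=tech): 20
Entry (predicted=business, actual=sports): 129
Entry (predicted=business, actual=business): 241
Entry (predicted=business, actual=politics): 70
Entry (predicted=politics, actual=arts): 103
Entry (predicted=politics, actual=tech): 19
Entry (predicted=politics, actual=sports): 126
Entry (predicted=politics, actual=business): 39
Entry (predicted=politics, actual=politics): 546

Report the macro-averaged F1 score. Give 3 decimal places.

Per-class F1 score (2·TP/(2·TP+FP+FN)):
  arts: TP=415, FP=21+123+35+77=256, FN=101+91+75+103=370 → 830/1456 = 0.5701
  tech: TP=225, FP=101+141+44+51=337, FN=21+41+20+19=101 → 450/888 = 0.5068
  sports: TP=324, FP=91+41+54+75=261, FN=123+141+129+126=519 → 648/1428 = 0.4538
  business: TP=241, FP=75+20+129+70=294, FN=35+44+54+39=172 → 482/948 = 0.5084
  politics: TP=546, FP=103+19+126+39=287, FN=77+51+75+70=273 → 1092/1652 = 0.6610
Macro-F1 score = mean = (0.5701 + 0.5068 + 0.4538 + 0.5084 + 0.6610) / 5 = 0.540

0.540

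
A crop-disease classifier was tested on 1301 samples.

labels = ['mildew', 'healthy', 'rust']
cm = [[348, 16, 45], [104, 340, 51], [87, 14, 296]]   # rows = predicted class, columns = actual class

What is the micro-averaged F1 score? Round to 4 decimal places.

0.7563

Micro-averaging pools counts across classes: ΣTP=984, ΣFP=317, ΣFN=317.
Micro-F1 score = 2·TP/(2·TP+FP+FN) on pooled counts = 0.7563 (equals overall accuracy in single-label multiclass).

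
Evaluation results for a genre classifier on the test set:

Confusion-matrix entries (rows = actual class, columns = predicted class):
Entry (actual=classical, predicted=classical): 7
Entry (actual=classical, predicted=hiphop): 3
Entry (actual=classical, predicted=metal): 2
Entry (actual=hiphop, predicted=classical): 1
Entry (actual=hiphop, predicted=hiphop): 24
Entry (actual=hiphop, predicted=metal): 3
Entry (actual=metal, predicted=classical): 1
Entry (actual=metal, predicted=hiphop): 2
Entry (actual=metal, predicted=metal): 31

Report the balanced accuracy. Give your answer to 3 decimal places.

Balanced accuracy = mean of per-class recall.
  classical: recall = 7/12 = 0.5833
  hiphop: recall = 24/28 = 0.8571
  metal: recall = 31/34 = 0.9118
Mean = (0.5833 + 0.8571 + 0.9118) / 3 = 0.784

0.784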